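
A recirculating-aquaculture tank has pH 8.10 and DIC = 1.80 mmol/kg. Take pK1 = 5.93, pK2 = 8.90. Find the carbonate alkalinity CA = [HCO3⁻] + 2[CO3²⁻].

CA = 2.03 mmol/kg

CA = [HCO3⁻] + 2[CO3²⁻] = (α₁ + 2α₂)·DIC
At pH 8.10: [H⁺]/K1 = 10^-2.17 = 0.0067608, K2/[H⁺] = 10^-0.80 = 0.15849
α₁ = 1/(1 + 0.0067608 + 0.15849) = 1/1.1653 = 0.8582; α₂ = α₁·K2/[H⁺] = 0.1360
α₁ + 2α₂ = 1.1302
CA = 1.1302 × 1.80 = 2.03 mmol/kg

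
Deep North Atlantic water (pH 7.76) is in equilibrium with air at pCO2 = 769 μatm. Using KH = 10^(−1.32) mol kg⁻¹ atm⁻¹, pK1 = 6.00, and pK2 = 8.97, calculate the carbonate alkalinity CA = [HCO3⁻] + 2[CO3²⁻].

[CO2*] = KH · pCO2 = 10^(−1.32) × 769×10^-6 = 3.681×10^-5 mol/kg
α₀ = 1/(1 + K1/[H⁺] + K1K2/[H⁺]²) = 1/(1 + 10^+1.76 + 10^+0.55) = 0.01611
DIC = [CO2*]/α₀ = 3.681×10^-5 / 0.01611 = 2.285 mmol/kg
CA = (α₁ + 2α₂)·DIC = (0.9268 + 2×0.05714) × 2.285 = 2.38 mmol/kg

CA = 2.38 mmol/kg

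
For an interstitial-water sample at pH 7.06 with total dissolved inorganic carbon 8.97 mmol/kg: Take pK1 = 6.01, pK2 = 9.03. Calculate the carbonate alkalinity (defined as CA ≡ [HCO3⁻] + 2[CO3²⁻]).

CA = 8.33 mmol/kg

CA = [HCO3⁻] + 2[CO3²⁻] = (α₁ + 2α₂)·DIC
At pH 7.06: [H⁺]/K1 = 10^-1.05 = 0.089125, K2/[H⁺] = 10^-1.97 = 0.010715
α₁ = 1/(1 + 0.089125 + 0.010715) = 1/1.0998 = 0.9092; α₂ = α₁·K2/[H⁺] = 0.009742
α₁ + 2α₂ = 0.9287
CA = 0.9287 × 8.97 = 8.33 mmol/kg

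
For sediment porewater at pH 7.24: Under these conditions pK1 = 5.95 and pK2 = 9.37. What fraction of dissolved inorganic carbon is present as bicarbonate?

α₁ = 0.945

α₁ = 1 / (1 + [H⁺]/K1 + K2/[H⁺]) = 1 / (1 + 10^-1.29 + 10^-2.13)
   = 1 / (1 + 0.051286 + 0.0074131) = 1/1.0587 = 0.9446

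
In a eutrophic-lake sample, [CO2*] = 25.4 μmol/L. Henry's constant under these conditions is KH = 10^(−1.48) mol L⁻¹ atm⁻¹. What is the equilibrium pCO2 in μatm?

pCO2 = 767 μatm

KH = 10^(−1.48) = 3.311×10^-2 mol L⁻¹ atm⁻¹
pCO2 = [CO2*]/KH = 25.4×10^-6 / 3.311×10^-2 = 7.67×10^-4 atm = 767 μatm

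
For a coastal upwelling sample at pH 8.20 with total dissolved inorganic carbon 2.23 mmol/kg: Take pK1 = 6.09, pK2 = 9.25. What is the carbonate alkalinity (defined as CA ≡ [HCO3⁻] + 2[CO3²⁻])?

CA = 2.40 mmol/kg

CA = [HCO3⁻] + 2[CO3²⁻] = (α₁ + 2α₂)·DIC
At pH 8.20: [H⁺]/K1 = 10^-2.11 = 0.0077625, K2/[H⁺] = 10^-1.05 = 0.089125
α₁ = 1/(1 + 0.0077625 + 0.089125) = 1/1.0969 = 0.9117; α₂ = α₁·K2/[H⁺] = 0.08125
α₁ + 2α₂ = 1.0742
CA = 1.0742 × 2.23 = 2.40 mmol/kg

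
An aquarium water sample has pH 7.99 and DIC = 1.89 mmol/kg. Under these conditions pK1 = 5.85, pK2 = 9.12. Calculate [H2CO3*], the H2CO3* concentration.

α₀ = 1 / (1 + K1/[H⁺] + K1K2/[H⁺]²) = 1 / (1 + 10^+2.14 + 10^+1.01)
   = 1 / (1 + 138.04 + 10.233) = 1/149.27 = 0.006699
[CO2*] = α₀ × DIC = 0.006699 × 1.89 = 0.0127 mmol/kg = 12.7 μmol/kg

[CO2*] = 12.7 μmol/kg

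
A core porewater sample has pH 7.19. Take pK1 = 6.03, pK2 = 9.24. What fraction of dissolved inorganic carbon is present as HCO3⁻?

α₁ = 0.928

α₁ = 1 / (1 + [H⁺]/K1 + K2/[H⁺]) = 1 / (1 + 10^-1.16 + 10^-2.05)
   = 1 / (1 + 0.069183 + 0.0089125) = 1/1.0781 = 0.9276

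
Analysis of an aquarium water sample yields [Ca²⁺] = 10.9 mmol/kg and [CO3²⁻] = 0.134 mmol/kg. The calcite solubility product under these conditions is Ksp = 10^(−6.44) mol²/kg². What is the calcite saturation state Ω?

Ω = 4.02

Ksp = 10^(−6.44) = 3.631×10^-7
Ω = [Ca²⁺][CO3²⁻]/Ksp = (10.9×10^-3)(0.134×10^-3) / 3.631×10^-7 = 4.02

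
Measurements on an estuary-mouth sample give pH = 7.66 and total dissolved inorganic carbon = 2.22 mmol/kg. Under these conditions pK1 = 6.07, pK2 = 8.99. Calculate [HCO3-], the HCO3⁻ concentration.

α₁ = 1 / (1 + [H⁺]/K1 + K2/[H⁺]) = 1 / (1 + 10^-1.59 + 10^-1.33)
   = 1 / (1 + 0.025704 + 0.046774) = 1/1.0725 = 0.9324
[HCO3⁻] = α₁ × DIC = 0.9324 × 2.22 = 2.07 mmol/kg

[HCO3⁻] = 2.07 mmol/kg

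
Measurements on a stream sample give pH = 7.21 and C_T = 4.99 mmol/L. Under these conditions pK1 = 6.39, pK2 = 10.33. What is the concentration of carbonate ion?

[CO3²⁻] = 3.29 μmol/L

α₂ = 1 / (1 + [H⁺]/K2 + [H⁺]²/(K1K2)) = 1 / (1 + 10^+3.12 + 10^+2.30)
   = 1 / (1 + 1318.3 + 199.53) = 1/1518.8 = 0.0006584
[CO3²⁻] = α₂ × DIC = 0.0006584 × 4.99 = 0.00329 mmol/L = 3.29 μmol/L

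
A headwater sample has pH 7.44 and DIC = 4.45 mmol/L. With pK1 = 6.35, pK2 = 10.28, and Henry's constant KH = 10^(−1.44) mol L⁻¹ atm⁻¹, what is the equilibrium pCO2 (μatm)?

α₀ = 1 / (1 + K1/[H⁺] + K1K2/[H⁺]²) = 1 / (1 + 10^+1.09 + 10^-1.75)
   = 1 / (1 + 12.303 + 0.017783) = 1/13.320 = 0.07507
[CO2*] = α₀ × DIC = 0.07507 × 4.45 = 0.3341 mmol/L
pCO2 = [CO2*]/KH = 3.341×10^-4 / 3.631×10^-2 = 9200 μatm

pCO2 = 9200 μatm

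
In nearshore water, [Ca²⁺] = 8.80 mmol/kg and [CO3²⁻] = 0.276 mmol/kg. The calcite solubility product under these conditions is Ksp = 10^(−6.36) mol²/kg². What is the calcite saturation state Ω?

Ω = 5.56

Ksp = 10^(−6.36) = 4.365×10^-7
Ω = [Ca²⁺][CO3²⁻]/Ksp = (8.80×10^-3)(0.276×10^-3) / 4.365×10^-7 = 5.56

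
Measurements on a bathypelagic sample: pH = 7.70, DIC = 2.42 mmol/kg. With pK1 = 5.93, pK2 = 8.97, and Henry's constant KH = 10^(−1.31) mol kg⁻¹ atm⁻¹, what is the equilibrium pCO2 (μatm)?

α₀ = 1 / (1 + K1/[H⁺] + K1K2/[H⁺]²) = 1 / (1 + 10^+1.77 + 10^+0.50)
   = 1 / (1 + 58.884 + 3.1623) = 1/63.047 = 0.01586
[CO2*] = α₀ × DIC = 0.01586 × 2.42 = 0.03838 mmol/kg
pCO2 = [CO2*]/KH = 3.838×10^-5 / 4.898×10^-2 = 784 μatm

pCO2 = 784 μatm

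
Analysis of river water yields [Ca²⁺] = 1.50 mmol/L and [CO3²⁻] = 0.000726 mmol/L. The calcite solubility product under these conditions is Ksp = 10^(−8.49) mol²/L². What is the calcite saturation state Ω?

Ω = 0.337

Ksp = 10^(−8.49) = 3.236×10^-9
Ω = [Ca²⁺][CO3²⁻]/Ksp = (1.50×10^-3)(0.000726×10^-3) / 3.236×10^-9 = 0.337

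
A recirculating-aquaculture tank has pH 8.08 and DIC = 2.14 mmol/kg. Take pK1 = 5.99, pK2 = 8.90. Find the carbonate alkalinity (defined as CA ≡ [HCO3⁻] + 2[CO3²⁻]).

CA = 2.40 mmol/kg

CA = [HCO3⁻] + 2[CO3²⁻] = (α₁ + 2α₂)·DIC
At pH 8.08: [H⁺]/K1 = 10^-2.09 = 0.0081283, K2/[H⁺] = 10^-0.82 = 0.15136
α₁ = 1/(1 + 0.0081283 + 0.15136) = 1/1.1595 = 0.8625; α₂ = α₁·K2/[H⁺] = 0.1305
α₁ + 2α₂ = 1.1235
CA = 1.1235 × 2.14 = 2.40 mmol/kg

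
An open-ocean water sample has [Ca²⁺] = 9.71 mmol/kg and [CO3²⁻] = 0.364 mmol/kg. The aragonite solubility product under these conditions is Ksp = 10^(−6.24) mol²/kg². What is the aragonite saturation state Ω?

Ω = 6.14

Ksp = 10^(−6.24) = 5.754×10^-7
Ω = [Ca²⁺][CO3²⁻]/Ksp = (9.71×10^-3)(0.364×10^-3) / 5.754×10^-7 = 6.14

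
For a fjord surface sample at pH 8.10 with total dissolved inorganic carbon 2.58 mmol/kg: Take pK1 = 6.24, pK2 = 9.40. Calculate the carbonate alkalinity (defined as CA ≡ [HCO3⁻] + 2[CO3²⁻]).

CA = [HCO3⁻] + 2[CO3²⁻] = (α₁ + 2α₂)·DIC
At pH 8.10: [H⁺]/K1 = 10^-1.86 = 0.013804, K2/[H⁺] = 10^-1.30 = 0.050119
α₁ = 1/(1 + 0.013804 + 0.050119) = 1/1.0639 = 0.9399; α₂ = α₁·K2/[H⁺] = 0.04711
α₁ + 2α₂ = 1.0341
CA = 1.0341 × 2.58 = 2.67 mmol/kg

CA = 2.67 mmol/kg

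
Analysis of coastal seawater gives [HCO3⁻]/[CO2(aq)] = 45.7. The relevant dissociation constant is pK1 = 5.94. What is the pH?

From K1 = [H⁺][HCO3⁻]/[CO2(aq)]:  pH = pK1 + log₁₀([HCO3⁻]/[CO2(aq)])
log₁₀(45.7) = +1.660
pH = 5.94 + (+1.660) = 7.60

pH = 7.60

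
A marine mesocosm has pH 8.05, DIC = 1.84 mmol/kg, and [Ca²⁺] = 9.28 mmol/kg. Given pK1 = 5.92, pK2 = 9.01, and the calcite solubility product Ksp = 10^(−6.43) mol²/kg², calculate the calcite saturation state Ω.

α₂ = 1 / (1 + [H⁺]/K2 + [H⁺]²/(K1K2)) = 1 / (1 + 10^+0.96 + 10^-1.17)
   = 1 / (1 + 9.1201 + 0.067608) = 1/10.188 = 0.09816
[CO3²⁻] = α₂ × DIC = 0.09816 × 1.84 = 0.1806 mmol/kg
Ksp = 10^(−6.43) = 3.715×10^-7
Ω = [Ca²⁺][CO3²⁻]/Ksp = (9.28×10^-3)(1.806×10^-4) / 3.715×10^-7 = 4.51

Ω = 4.51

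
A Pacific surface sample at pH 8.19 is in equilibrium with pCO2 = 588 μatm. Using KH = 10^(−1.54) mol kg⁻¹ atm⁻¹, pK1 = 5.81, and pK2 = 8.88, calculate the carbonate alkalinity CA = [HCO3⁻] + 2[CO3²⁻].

[CO2*] = KH · pCO2 = 10^(−1.54) × 588×10^-6 = 1.696×10^-5 mol/kg
α₀ = 1/(1 + K1/[H⁺] + K1K2/[H⁺]²) = 1/(1 + 10^+2.38 + 10^+1.69) = 0.003450
DIC = [CO2*]/α₀ = 1.696×10^-5 / 0.003450 = 4.915 mmol/kg
CA = (α₁ + 2α₂)·DIC = (0.8276 + 2×0.1690) × 4.915 = 5.73 mmol/kg

CA = 5.73 mmol/kg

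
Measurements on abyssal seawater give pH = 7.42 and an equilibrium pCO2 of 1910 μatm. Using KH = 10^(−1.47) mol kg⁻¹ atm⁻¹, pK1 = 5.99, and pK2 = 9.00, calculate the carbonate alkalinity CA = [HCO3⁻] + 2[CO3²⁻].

CA = 1.83 mmol/kg

[CO2*] = KH · pCO2 = 10^(−1.47) × 1910×10^-6 = 6.472×10^-5 mol/kg
α₀ = 1/(1 + K1/[H⁺] + K1K2/[H⁺]²) = 1/(1 + 10^+1.43 + 10^-0.15) = 0.03494
DIC = [CO2*]/α₀ = 6.472×10^-5 / 0.03494 = 1.852 mmol/kg
CA = (α₁ + 2α₂)·DIC = (0.9403 + 2×0.02473) × 1.852 = 1.83 mmol/kg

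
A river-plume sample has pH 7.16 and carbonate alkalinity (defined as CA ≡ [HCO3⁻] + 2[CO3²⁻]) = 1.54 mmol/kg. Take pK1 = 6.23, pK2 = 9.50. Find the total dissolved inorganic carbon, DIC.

DIC = 1.71 mmol/kg

CA = [HCO3⁻] + 2[CO3²⁻] = (α₁ + 2α₂)·DIC
At pH 7.16: [H⁺]/K1 = 10^-0.93 = 0.11749, K2/[H⁺] = 10^-2.34 = 0.0045709
α₁ = 1/(1 + 0.11749 + 0.0045709) = 1/1.1221 = 0.8912; α₂ = α₁·K2/[H⁺] = 0.004074
α₁ + 2α₂ = 0.8994
DIC = CA / (α₁ + 2α₂) = 1.54 / 0.8994 = 1.71 mmol/kg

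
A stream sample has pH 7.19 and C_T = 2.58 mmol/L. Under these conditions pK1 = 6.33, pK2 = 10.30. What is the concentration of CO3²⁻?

α₂ = 1 / (1 + [H⁺]/K2 + [H⁺]²/(K1K2)) = 1 / (1 + 10^+3.11 + 10^+2.25)
   = 1 / (1 + 1288.2 + 177.83) = 1/1467.1 = 0.0006816
[CO3²⁻] = α₂ × DIC = 0.0006816 × 2.58 = 0.00176 mmol/L = 1.76 μmol/L

[CO3²⁻] = 1.76 μmol/L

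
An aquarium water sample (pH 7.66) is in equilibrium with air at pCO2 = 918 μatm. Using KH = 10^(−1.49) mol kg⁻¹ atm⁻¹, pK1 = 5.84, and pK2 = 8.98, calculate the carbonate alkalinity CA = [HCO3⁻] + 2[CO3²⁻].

[CO2*] = KH · pCO2 = 10^(−1.49) × 918×10^-6 = 2.971×10^-5 mol/kg
α₀ = 1/(1 + K1/[H⁺] + K1K2/[H⁺]²) = 1/(1 + 10^+1.82 + 10^+0.50) = 0.01424
DIC = [CO2*]/α₀ = 2.971×10^-5 / 0.01424 = 2.086 mmol/kg
CA = (α₁ + 2α₂)·DIC = (0.9407 + 2×0.04503) × 2.086 = 2.15 mmol/kg

CA = 2.15 mmol/kg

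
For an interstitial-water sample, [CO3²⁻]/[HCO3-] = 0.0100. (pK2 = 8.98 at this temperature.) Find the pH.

From K2 = [H⁺][CO3²⁻]/[HCO3-]:  pH = pK2 + log₁₀([CO3²⁻]/[HCO3-])
log₁₀(0.0100) = -2.000
pH = 8.98 + (-2.000) = 6.98

pH = 6.98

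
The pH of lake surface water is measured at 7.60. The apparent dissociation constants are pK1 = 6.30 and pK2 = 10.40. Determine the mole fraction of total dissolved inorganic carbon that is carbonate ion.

α₂ = 1 / (1 + [H⁺]/K2 + [H⁺]²/(K1K2)) = 1 / (1 + 10^+2.80 + 10^+1.50)
   = 1 / (1 + 630.96 + 31.623) = 1/663.58 = 0.001507

α₂ = 0.00151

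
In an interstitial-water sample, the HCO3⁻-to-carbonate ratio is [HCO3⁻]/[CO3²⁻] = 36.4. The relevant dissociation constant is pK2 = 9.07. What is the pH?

From K2 = [H⁺][CO3²⁻]/[HCO3⁻]:  pH = pK2 − log₁₀([HCO3⁻]/[CO3²⁻])
log₁₀(36.4) = +1.561
pH = 9.07 − (+1.561) = 7.51

pH = 7.51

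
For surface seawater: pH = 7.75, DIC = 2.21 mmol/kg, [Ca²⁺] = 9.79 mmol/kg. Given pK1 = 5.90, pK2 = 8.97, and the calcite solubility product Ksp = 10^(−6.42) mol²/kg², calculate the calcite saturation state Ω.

Ω = 3.19

α₂ = 1 / (1 + [H⁺]/K2 + [H⁺]²/(K1K2)) = 1 / (1 + 10^+1.22 + 10^-0.63)
   = 1 / (1 + 16.596 + 0.23442) = 1/17.830 = 0.05608
[CO3²⁻] = α₂ × DIC = 0.05608 × 2.21 = 0.1239 mmol/kg
Ksp = 10^(−6.42) = 3.802×10^-7
Ω = [Ca²⁺][CO3²⁻]/Ksp = (9.79×10^-3)(1.239×10^-4) / 3.802×10^-7 = 3.19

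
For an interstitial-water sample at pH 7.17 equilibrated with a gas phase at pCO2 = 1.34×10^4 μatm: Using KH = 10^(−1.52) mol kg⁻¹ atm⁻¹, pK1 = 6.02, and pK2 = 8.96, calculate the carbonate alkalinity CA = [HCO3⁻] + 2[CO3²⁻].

[CO2*] = KH · pCO2 = 10^(−1.52) × 1.34×10^4×10^-6 = 4.047×10^-4 mol/kg
α₀ = 1/(1 + K1/[H⁺] + K1K2/[H⁺]²) = 1/(1 + 10^+1.15 + 10^-0.64) = 0.06513
DIC = [CO2*]/α₀ = 4.047×10^-4 / 0.06513 = 6.214 mmol/kg
CA = (α₁ + 2α₂)·DIC = (0.9200 + 2×0.01492) × 6.214 = 5.90 mmol/kg

CA = 5.90 mmol/kg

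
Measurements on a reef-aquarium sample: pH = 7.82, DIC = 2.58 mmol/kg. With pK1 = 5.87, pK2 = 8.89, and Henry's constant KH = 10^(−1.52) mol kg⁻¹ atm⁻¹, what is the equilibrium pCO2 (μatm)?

pCO2 = 874 μatm

α₀ = 1 / (1 + K1/[H⁺] + K1K2/[H⁺]²) = 1 / (1 + 10^+1.95 + 10^+0.88)
   = 1 / (1 + 89.125 + 7.5858) = 1/97.711 = 0.01023
[CO2*] = α₀ × DIC = 0.01023 × 2.58 = 0.02640 mmol/kg
pCO2 = [CO2*]/KH = 2.640×10^-5 / 3.020×10^-2 = 874 μatm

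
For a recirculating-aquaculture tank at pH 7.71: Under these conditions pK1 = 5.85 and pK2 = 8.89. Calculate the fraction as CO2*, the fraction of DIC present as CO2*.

α₀ = 0.0128

α₀ = 1 / (1 + K1/[H⁺] + K1K2/[H⁺]²) = 1 / (1 + 10^+1.86 + 10^+0.68)
   = 1 / (1 + 72.444 + 4.7863) = 1/78.230 = 0.01278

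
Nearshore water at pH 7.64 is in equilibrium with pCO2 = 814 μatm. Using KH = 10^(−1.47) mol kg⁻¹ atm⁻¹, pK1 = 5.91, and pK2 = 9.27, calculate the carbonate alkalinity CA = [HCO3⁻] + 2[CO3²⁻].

[CO2*] = KH · pCO2 = 10^(−1.47) × 814×10^-6 = 2.758×10^-5 mol/kg
α₀ = 1/(1 + K1/[H⁺] + K1K2/[H⁺]²) = 1/(1 + 10^+1.73 + 10^+0.10) = 0.01787
DIC = [CO2*]/α₀ = 2.758×10^-5 / 0.01787 = 1.544 mmol/kg
CA = (α₁ + 2α₂)·DIC = (0.9596 + 2×0.02250) × 1.544 = 1.55 mmol/kg

CA = 1.55 mmol/kg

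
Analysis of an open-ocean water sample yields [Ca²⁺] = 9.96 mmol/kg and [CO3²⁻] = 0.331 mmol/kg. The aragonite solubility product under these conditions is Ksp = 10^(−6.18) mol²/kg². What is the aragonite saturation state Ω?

Ksp = 10^(−6.18) = 6.607×10^-7
Ω = [Ca²⁺][CO3²⁻]/Ksp = (9.96×10^-3)(0.331×10^-3) / 6.607×10^-7 = 4.99

Ω = 4.99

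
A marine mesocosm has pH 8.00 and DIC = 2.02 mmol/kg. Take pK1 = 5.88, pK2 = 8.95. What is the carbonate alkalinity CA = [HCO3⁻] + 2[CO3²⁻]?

CA = 2.21 mmol/kg

CA = [HCO3⁻] + 2[CO3²⁻] = (α₁ + 2α₂)·DIC
At pH 8.00: [H⁺]/K1 = 10^-2.12 = 0.0075858, K2/[H⁺] = 10^-0.95 = 0.11220
α₁ = 1/(1 + 0.0075858 + 0.11220) = 1/1.1198 = 0.8930; α₂ = α₁·K2/[H⁺] = 0.1002
α₁ + 2α₂ = 1.0934
CA = 1.0934 × 2.02 = 2.21 mmol/kg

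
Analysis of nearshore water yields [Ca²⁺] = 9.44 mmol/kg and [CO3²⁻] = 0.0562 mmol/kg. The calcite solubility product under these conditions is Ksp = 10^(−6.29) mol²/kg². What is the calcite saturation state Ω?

Ω = 1.03

Ksp = 10^(−6.29) = 5.129×10^-7
Ω = [Ca²⁺][CO3²⁻]/Ksp = (9.44×10^-3)(0.0562×10^-3) / 5.129×10^-7 = 1.03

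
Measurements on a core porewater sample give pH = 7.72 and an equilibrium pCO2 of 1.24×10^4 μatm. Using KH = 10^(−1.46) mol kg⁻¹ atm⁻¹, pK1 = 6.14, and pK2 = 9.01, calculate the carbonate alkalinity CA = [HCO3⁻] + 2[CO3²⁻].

[CO2*] = KH · pCO2 = 10^(−1.46) × 1.24×10^4×10^-6 = 4.300×10^-4 mol/kg
α₀ = 1/(1 + K1/[H⁺] + K1K2/[H⁺]²) = 1/(1 + 10^+1.58 + 10^+0.29) = 0.02441
DIC = [CO2*]/α₀ = 4.300×10^-4 / 0.02441 = 17.61 mmol/kg
CA = (α₁ + 2α₂)·DIC = (0.9280 + 2×0.04759) × 17.61 = 18.0 mmol/kg

CA = 18.0 mmol/kg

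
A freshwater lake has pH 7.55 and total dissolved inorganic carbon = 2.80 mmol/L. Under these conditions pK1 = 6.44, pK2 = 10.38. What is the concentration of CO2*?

α₀ = 1 / (1 + K1/[H⁺] + K1K2/[H⁺]²) = 1 / (1 + 10^+1.11 + 10^-1.72)
   = 1 / (1 + 12.882 + 0.019055) = 1/13.902 = 0.07193
[CO2*] = α₀ × DIC = 0.07193 × 2.80 = 0.201 mmol/L

[CO2*] = 0.201 mmol/L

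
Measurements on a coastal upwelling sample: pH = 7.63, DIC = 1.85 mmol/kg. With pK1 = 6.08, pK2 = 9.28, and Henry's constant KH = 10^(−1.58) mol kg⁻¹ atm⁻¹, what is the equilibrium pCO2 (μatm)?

pCO2 = 1890 μatm

α₀ = 1 / (1 + K1/[H⁺] + K1K2/[H⁺]²) = 1 / (1 + 10^+1.55 + 10^-0.10)
   = 1 / (1 + 35.481 + 0.79433) = 1/37.276 = 0.02683
[CO2*] = α₀ × DIC = 0.02683 × 1.85 = 0.04963 mmol/kg
pCO2 = [CO2*]/KH = 4.963×10^-5 / 2.630×10^-2 = 1890 μatm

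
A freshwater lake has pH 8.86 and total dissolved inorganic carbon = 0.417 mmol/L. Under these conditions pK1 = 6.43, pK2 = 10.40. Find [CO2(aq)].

α₀ = 1 / (1 + K1/[H⁺] + K1K2/[H⁺]²) = 1 / (1 + 10^+2.43 + 10^+0.89)
   = 1 / (1 + 269.15 + 7.7625) = 1/277.92 = 0.003598
[CO2*] = α₀ × DIC = 0.003598 × 0.417 = 0.00150 mmol/L = 1.50 μmol/L

[CO2*] = 1.50 μmol/L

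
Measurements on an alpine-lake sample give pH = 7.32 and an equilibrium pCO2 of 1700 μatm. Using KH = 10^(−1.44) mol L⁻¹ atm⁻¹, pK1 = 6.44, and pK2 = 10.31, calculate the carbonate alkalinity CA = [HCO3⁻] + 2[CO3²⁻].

[CO2*] = KH · pCO2 = 10^(−1.44) × 1700×10^-6 = 6.172×10^-5 mol/L
α₀ = 1/(1 + K1/[H⁺] + K1K2/[H⁺]²) = 1/(1 + 10^+0.88 + 10^-2.11) = 0.1164
DIC = [CO2*]/α₀ = 6.172×10^-5 / 0.1164 = 0.5304 mmol/L
CA = (α₁ + 2α₂)·DIC = (0.8827 + 2×0.0009033) × 0.5304 = 0.469 mmol/L

CA = 0.469 mmol/L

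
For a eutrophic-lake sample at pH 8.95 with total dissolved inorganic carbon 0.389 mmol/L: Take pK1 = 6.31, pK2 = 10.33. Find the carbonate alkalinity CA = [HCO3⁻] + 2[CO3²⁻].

CA = 0.404 mmol/L

CA = [HCO3⁻] + 2[CO3²⁻] = (α₁ + 2α₂)·DIC
At pH 8.95: [H⁺]/K1 = 10^-2.64 = 0.0022909, K2/[H⁺] = 10^-1.38 = 0.041687
α₁ = 1/(1 + 0.0022909 + 0.041687) = 1/1.0440 = 0.9579; α₂ = α₁·K2/[H⁺] = 0.03993
α₁ + 2α₂ = 1.0377
CA = 1.0377 × 0.389 = 0.404 mmol/L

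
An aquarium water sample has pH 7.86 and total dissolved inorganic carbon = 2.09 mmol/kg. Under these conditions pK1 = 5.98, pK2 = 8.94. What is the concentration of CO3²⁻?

α₂ = 1 / (1 + [H⁺]/K2 + [H⁺]²/(K1K2)) = 1 / (1 + 10^+1.08 + 10^-0.80)
   = 1 / (1 + 12.023 + 0.15849) = 1/13.181 = 0.07587
[CO3²⁻] = α₂ × DIC = 0.07587 × 2.09 = 0.159 mmol/kg

[CO3²⁻] = 0.159 mmol/kg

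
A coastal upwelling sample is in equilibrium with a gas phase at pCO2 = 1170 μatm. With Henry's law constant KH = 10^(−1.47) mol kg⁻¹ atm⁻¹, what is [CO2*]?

KH = 10^(−1.47) = 3.388×10^-2 mol kg⁻¹ atm⁻¹
[CO2*] = KH · pCO2 = 3.388×10^-2 × 1170×10^-6 atm = 3.96×10^-5 mol/kg

[CO2*] = 39.6 μmol/kg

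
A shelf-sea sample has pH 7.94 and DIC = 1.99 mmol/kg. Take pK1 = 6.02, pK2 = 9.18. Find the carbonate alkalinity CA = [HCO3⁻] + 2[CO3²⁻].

CA = [HCO3⁻] + 2[CO3²⁻] = (α₁ + 2α₂)·DIC
At pH 7.94: [H⁺]/K1 = 10^-1.92 = 0.012023, K2/[H⁺] = 10^-1.24 = 0.057544
α₁ = 1/(1 + 0.012023 + 0.057544) = 1/1.0696 = 0.9350; α₂ = α₁·K2/[H⁺] = 0.05380
α₁ + 2α₂ = 1.0426
CA = 1.0426 × 1.99 = 2.07 mmol/kg

CA = 2.07 mmol/kg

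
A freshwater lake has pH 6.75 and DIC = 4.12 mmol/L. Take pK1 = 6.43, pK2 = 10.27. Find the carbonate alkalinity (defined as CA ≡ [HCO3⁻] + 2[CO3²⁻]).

CA = 2.79 mmol/L

CA = [HCO3⁻] + 2[CO3²⁻] = (α₁ + 2α₂)·DIC
At pH 6.75: [H⁺]/K1 = 10^-0.32 = 0.47863, K2/[H⁺] = 10^-3.52 = 0.00030200
α₁ = 1/(1 + 0.47863 + 0.00030200) = 1/1.4789 = 0.6762; α₂ = α₁·K2/[H⁺] = 0.0002042
α₁ + 2α₂ = 0.6766
CA = 0.6766 × 4.12 = 2.79 mmol/L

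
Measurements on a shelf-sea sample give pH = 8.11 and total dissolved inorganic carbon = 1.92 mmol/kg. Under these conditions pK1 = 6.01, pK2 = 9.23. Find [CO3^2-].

α₂ = 1 / (1 + [H⁺]/K2 + [H⁺]²/(K1K2)) = 1 / (1 + 10^+1.12 + 10^-0.98)
   = 1 / (1 + 13.183 + 0.10471) = 1/14.287 = 0.06999
[CO3²⁻] = α₂ × DIC = 0.06999 × 1.92 = 0.134 mmol/kg

[CO3²⁻] = 0.134 mmol/kg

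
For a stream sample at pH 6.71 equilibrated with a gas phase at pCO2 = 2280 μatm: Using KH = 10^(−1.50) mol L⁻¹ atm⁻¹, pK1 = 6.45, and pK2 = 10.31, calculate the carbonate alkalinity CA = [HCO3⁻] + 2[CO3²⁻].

CA = 0.131 mmol/L

[CO2*] = KH · pCO2 = 10^(−1.50) × 2280×10^-6 = 7.210×10^-5 mol/L
α₀ = 1/(1 + K1/[H⁺] + K1K2/[H⁺]²) = 1/(1 + 10^+0.26 + 10^-3.34) = 0.3546
DIC = [CO2*]/α₀ = 7.210×10^-5 / 0.3546 = 0.2033 mmol/L
CA = (α₁ + 2α₂)·DIC = (0.6452 + 2×0.0001621) × 0.2033 = 0.131 mmol/L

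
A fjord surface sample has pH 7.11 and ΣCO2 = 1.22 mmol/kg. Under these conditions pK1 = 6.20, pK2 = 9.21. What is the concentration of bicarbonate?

α₁ = 1 / (1 + [H⁺]/K1 + K2/[H⁺]) = 1 / (1 + 10^-0.91 + 10^-2.10)
   = 1 / (1 + 0.12303 + 0.0079433) = 1/1.1310 = 0.8842
[HCO3⁻] = α₁ × DIC = 0.8842 × 1.22 = 1.08 mmol/kg

[HCO3⁻] = 1.08 mmol/kg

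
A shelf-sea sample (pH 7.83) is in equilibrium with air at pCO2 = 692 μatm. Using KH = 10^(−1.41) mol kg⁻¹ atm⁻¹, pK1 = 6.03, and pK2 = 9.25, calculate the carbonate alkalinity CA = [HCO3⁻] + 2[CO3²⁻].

[CO2*] = KH · pCO2 = 10^(−1.41) × 692×10^-6 = 2.692×10^-5 mol/kg
α₀ = 1/(1 + K1/[H⁺] + K1K2/[H⁺]²) = 1/(1 + 10^+1.80 + 10^+0.38) = 0.01504
DIC = [CO2*]/α₀ = 2.692×10^-5 / 0.01504 = 1.790 mmol/kg
CA = (α₁ + 2α₂)·DIC = (0.9489 + 2×0.03608) × 1.790 = 1.83 mmol/kg

CA = 1.83 mmol/kg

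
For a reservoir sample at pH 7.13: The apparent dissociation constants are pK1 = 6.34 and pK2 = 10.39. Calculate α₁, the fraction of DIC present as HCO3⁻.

α₁ = 1 / (1 + [H⁺]/K1 + K2/[H⁺]) = 1 / (1 + 10^-0.79 + 10^-3.26)
   = 1 / (1 + 0.16218 + 0.00054954) = 1/1.1627 = 0.8600

α₁ = 0.860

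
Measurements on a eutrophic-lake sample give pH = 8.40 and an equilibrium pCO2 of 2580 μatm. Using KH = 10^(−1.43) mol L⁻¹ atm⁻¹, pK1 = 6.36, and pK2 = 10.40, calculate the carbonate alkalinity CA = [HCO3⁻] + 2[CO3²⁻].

[CO2*] = KH · pCO2 = 10^(−1.43) × 2580×10^-6 = 9.586×10^-5 mol/L
α₀ = 1/(1 + K1/[H⁺] + K1K2/[H⁺]²) = 1/(1 + 10^+2.04 + 10^+0.04) = 0.008949
DIC = [CO2*]/α₀ = 9.586×10^-5 / 0.008949 = 10.71 mmol/L
CA = (α₁ + 2α₂)·DIC = (0.9812 + 2×0.009812) × 10.71 = 10.7 mmol/L

CA = 10.7 mmol/L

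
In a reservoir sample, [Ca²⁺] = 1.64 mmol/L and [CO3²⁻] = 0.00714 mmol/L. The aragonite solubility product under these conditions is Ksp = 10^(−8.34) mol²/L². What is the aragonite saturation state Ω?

Ksp = 10^(−8.34) = 4.571×10^-9
Ω = [Ca²⁺][CO3²⁻]/Ksp = (1.64×10^-3)(0.00714×10^-3) / 4.571×10^-9 = 2.56

Ω = 2.56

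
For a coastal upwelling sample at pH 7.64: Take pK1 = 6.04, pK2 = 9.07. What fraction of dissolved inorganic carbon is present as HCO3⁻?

α₁ = 0.941

α₁ = 1 / (1 + [H⁺]/K1 + K2/[H⁺]) = 1 / (1 + 10^-1.60 + 10^-1.43)
   = 1 / (1 + 0.025119 + 0.037154) = 1/1.0623 = 0.9414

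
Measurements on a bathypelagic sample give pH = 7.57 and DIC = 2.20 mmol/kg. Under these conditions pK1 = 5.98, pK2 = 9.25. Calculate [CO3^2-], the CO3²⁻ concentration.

[CO3²⁻] = 0.0439 mmol/kg

α₂ = 1 / (1 + [H⁺]/K2 + [H⁺]²/(K1K2)) = 1 / (1 + 10^+1.68 + 10^+0.09)
   = 1 / (1 + 47.863 + 1.2303) = 1/50.093 = 0.01996
[CO3²⁻] = α₂ × DIC = 0.01996 × 2.20 = 0.0439 mmol/kg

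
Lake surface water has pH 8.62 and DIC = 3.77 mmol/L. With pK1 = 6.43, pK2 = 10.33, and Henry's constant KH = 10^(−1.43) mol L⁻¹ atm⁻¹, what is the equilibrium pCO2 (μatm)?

α₀ = 1 / (1 + K1/[H⁺] + K1K2/[H⁺]²) = 1 / (1 + 10^+2.19 + 10^+0.48)
   = 1 / (1 + 154.88 + 3.0200) = 1/158.90 = 0.006293
[CO2*] = α₀ × DIC = 0.006293 × 3.77 = 0.02373 mmol/L
pCO2 = [CO2*]/KH = 2.373×10^-5 / 3.715×10^-2 = 639 μatm

pCO2 = 639 μatm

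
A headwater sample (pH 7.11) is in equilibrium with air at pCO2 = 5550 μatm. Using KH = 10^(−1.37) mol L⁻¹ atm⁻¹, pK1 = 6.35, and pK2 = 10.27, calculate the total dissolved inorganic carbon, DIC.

[CO2*] = KH · pCO2 = 10^(−1.37) × 5550×10^-6 = 2.368×10^-4 mol/L
α₀ = 1/(1 + K1/[H⁺] + K1K2/[H⁺]²) = 1/(1 + 10^+0.76 + 10^-2.40) = 0.1480
DIC = [CO2*]/α₀ = 2.368×10^-4 / 0.1480 = 1.60 mmol/L

DIC = 1.60 mmol/L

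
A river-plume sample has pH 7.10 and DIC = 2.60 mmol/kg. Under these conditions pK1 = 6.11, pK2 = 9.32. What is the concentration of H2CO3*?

[CO2*] = 0.240 mmol/kg

α₀ = 1 / (1 + K1/[H⁺] + K1K2/[H⁺]²) = 1 / (1 + 10^+0.99 + 10^-1.23)
   = 1 / (1 + 9.7724 + 0.058884) = 1/10.831 = 0.09233
[CO2*] = α₀ × DIC = 0.09233 × 2.60 = 0.240 mmol/kg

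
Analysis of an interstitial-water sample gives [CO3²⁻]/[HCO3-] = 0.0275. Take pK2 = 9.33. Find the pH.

pH = 7.77

From K2 = [H⁺][CO3²⁻]/[HCO3-]:  pH = pK2 + log₁₀([CO3²⁻]/[HCO3-])
log₁₀(0.0275) = -1.561
pH = 9.33 + (-1.561) = 7.77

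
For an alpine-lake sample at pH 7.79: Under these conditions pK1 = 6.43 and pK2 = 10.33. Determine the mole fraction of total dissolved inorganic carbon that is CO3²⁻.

α₂ = 0.00276

α₂ = 1 / (1 + [H⁺]/K2 + [H⁺]²/(K1K2)) = 1 / (1 + 10^+2.54 + 10^+1.18)
   = 1 / (1 + 346.74 + 15.136) = 1/362.87 = 0.002756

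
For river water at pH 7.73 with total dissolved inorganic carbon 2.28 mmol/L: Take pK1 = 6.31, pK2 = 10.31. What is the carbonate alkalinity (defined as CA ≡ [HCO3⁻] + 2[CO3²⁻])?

CA = [HCO3⁻] + 2[CO3²⁻] = (α₁ + 2α₂)·DIC
At pH 7.73: [H⁺]/K1 = 10^-1.42 = 0.038019, K2/[H⁺] = 10^-2.58 = 0.0026303
α₁ = 1/(1 + 0.038019 + 0.0026303) = 1/1.0406 = 0.9609; α₂ = α₁·K2/[H⁺] = 0.002528
α₁ + 2α₂ = 0.9660
CA = 0.9660 × 2.28 = 2.20 mmol/L

CA = 2.20 mmol/L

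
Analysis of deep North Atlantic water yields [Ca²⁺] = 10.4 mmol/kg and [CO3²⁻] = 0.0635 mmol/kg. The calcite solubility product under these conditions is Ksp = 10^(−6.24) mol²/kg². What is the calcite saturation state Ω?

Ω = 1.15

Ksp = 10^(−6.24) = 5.754×10^-7
Ω = [Ca²⁺][CO3²⁻]/Ksp = (10.4×10^-3)(0.0635×10^-3) / 5.754×10^-7 = 1.15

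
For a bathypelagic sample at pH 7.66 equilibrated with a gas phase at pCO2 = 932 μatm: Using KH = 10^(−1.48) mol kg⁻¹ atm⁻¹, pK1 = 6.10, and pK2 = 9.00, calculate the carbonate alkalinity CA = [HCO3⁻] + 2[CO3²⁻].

CA = 1.22 mmol/kg

[CO2*] = KH · pCO2 = 10^(−1.48) × 932×10^-6 = 3.086×10^-5 mol/kg
α₀ = 1/(1 + K1/[H⁺] + K1K2/[H⁺]²) = 1/(1 + 10^+1.56 + 10^+0.22) = 0.02566
DIC = [CO2*]/α₀ = 3.086×10^-5 / 0.02566 = 1.203 mmol/kg
CA = (α₁ + 2α₂)·DIC = (0.9317 + 2×0.04259) × 1.203 = 1.22 mmol/kg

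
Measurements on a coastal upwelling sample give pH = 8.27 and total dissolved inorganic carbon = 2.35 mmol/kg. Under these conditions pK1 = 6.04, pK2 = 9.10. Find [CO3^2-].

[CO3²⁻] = 0.301 mmol/kg

α₂ = 1 / (1 + [H⁺]/K2 + [H⁺]²/(K1K2)) = 1 / (1 + 10^+0.83 + 10^-1.40)
   = 1 / (1 + 6.7608 + 0.039811) = 1/7.8006 = 0.1282
[CO3²⁻] = α₂ × DIC = 0.1282 × 2.35 = 0.301 mmol/kg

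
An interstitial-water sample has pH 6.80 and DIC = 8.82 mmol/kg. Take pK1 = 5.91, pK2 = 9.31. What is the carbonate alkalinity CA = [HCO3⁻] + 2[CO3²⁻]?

CA = [HCO3⁻] + 2[CO3²⁻] = (α₁ + 2α₂)·DIC
At pH 6.80: [H⁺]/K1 = 10^-0.89 = 0.12882, K2/[H⁺] = 10^-2.51 = 0.0030903
α₁ = 1/(1 + 0.12882 + 0.0030903) = 1/1.1319 = 0.8835; α₂ = α₁·K2/[H⁺] = 0.002730
α₁ + 2α₂ = 0.8889
CA = 0.8889 × 8.82 = 7.84 mmol/kg

CA = 7.84 mmol/kg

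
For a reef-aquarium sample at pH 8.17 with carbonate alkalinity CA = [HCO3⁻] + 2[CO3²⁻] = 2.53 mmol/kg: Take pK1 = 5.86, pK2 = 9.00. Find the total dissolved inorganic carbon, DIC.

DIC = 2.25 mmol/kg

CA = [HCO3⁻] + 2[CO3²⁻] = (α₁ + 2α₂)·DIC
At pH 8.17: [H⁺]/K1 = 10^-2.31 = 0.0048978, K2/[H⁺] = 10^-0.83 = 0.14791
α₁ = 1/(1 + 0.0048978 + 0.14791) = 1/1.1528 = 0.8674; α₂ = α₁·K2/[H⁺] = 0.1283
α₁ + 2α₂ = 1.1241
DIC = CA / (α₁ + 2α₂) = 2.53 / 1.1241 = 2.25 mmol/kg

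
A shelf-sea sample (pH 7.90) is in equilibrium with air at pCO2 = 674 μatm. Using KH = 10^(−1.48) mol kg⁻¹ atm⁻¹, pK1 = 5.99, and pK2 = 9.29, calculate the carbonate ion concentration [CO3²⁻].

[CO3²⁻] = 0.0739 mmol/kg

[CO2*] = KH · pCO2 = 10^(−1.48) × 674×10^-6 = 2.232×10^-5 mol/kg
α₀ = 1/(1 + K1/[H⁺] + K1K2/[H⁺]²) = 1/(1 + 10^+1.91 + 10^+0.52) = 0.01168
DIC = [CO2*]/α₀ = 2.232×10^-5 / 0.01168 = 1.910 mmol/kg
[CO3²⁻] = α₂·DIC; α₂ = 0.03869, so [CO3²⁻] = 0.03869 × 1.910 = 0.0739 mmol/kg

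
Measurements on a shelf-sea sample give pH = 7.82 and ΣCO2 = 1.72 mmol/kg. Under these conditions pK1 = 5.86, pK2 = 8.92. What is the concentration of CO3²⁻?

[CO3²⁻] = 0.125 mmol/kg

α₂ = 1 / (1 + [H⁺]/K2 + [H⁺]²/(K1K2)) = 1 / (1 + 10^+1.10 + 10^-0.86)
   = 1 / (1 + 12.589 + 0.13804) = 1/13.727 = 0.07285
[CO3²⁻] = α₂ × DIC = 0.07285 × 1.72 = 0.125 mmol/kg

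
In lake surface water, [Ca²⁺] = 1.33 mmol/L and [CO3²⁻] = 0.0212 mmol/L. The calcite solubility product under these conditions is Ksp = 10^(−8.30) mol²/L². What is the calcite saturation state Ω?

Ksp = 10^(−8.30) = 5.012×10^-9
Ω = [Ca²⁺][CO3²⁻]/Ksp = (1.33×10^-3)(0.0212×10^-3) / 5.012×10^-9 = 5.63

Ω = 5.63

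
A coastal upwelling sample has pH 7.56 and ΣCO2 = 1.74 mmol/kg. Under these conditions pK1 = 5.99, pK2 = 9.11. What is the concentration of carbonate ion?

[CO3²⁻] = 0.0465 mmol/kg

α₂ = 1 / (1 + [H⁺]/K2 + [H⁺]²/(K1K2)) = 1 / (1 + 10^+1.55 + 10^-0.02)
   = 1 / (1 + 35.481 + 0.95499) = 1/37.436 = 0.02671
[CO3²⁻] = α₂ × DIC = 0.02671 × 1.74 = 0.0465 mmol/kg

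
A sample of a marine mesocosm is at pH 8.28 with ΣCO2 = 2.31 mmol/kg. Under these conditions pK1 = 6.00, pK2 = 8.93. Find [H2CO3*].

[CO2*] = 9.86 μmol/kg

α₀ = 1 / (1 + K1/[H⁺] + K1K2/[H⁺]²) = 1 / (1 + 10^+2.28 + 10^+1.63)
   = 1 / (1 + 190.55 + 42.658) = 1/234.20 = 0.004270
[CO2*] = α₀ × DIC = 0.004270 × 2.31 = 0.00986 mmol/kg = 9.86 μmol/kg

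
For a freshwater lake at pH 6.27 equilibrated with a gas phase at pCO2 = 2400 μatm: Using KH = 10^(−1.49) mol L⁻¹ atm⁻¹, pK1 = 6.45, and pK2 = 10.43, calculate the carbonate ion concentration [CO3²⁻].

[CO3²⁻] = 0.00355 μmol/L

[CO2*] = KH · pCO2 = 10^(−1.49) × 2400×10^-6 = 7.766×10^-5 mol/L
α₀ = 1/(1 + K1/[H⁺] + K1K2/[H⁺]²) = 1/(1 + 10^-0.18 + 10^-4.34) = 0.6021
DIC = [CO2*]/α₀ = 7.766×10^-5 / 0.6021 = 0.1290 mmol/L
[CO3²⁻] = α₂·DIC; α₂ = 2.752×10^-5, so [CO3²⁻] = 2.752×10^-5 × 0.1290 = 3.55×10^-6 mmol/L = 0.00355 μmol/L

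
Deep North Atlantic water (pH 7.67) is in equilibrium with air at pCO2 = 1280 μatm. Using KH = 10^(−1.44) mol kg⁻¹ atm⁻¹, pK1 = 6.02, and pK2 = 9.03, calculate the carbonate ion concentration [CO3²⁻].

[CO2*] = KH · pCO2 = 10^(−1.44) × 1280×10^-6 = 4.647×10^-5 mol/kg
α₀ = 1/(1 + K1/[H⁺] + K1K2/[H⁺]²) = 1/(1 + 10^+1.65 + 10^+0.29) = 0.02100
DIC = [CO2*]/α₀ = 4.647×10^-5 / 0.02100 = 2.213 mmol/kg
[CO3²⁻] = α₂·DIC; α₂ = 0.04095, so [CO3²⁻] = 0.04095 × 2.213 = 0.0906 mmol/kg

[CO3²⁻] = 0.0906 mmol/kg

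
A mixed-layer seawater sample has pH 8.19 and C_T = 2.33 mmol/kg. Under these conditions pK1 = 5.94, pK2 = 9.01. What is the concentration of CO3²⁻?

[CO3²⁻] = 0.305 mmol/kg

α₂ = 1 / (1 + [H⁺]/K2 + [H⁺]²/(K1K2)) = 1 / (1 + 10^+0.82 + 10^-1.43)
   = 1 / (1 + 6.6069 + 0.037154) = 1/7.6441 = 0.1308
[CO3²⁻] = α₂ × DIC = 0.1308 × 2.33 = 0.305 mmol/kg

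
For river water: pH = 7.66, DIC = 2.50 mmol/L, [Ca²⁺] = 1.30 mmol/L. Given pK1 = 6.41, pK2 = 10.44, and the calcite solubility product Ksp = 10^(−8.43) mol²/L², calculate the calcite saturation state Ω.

α₂ = 1 / (1 + [H⁺]/K2 + [H⁺]²/(K1K2)) = 1 / (1 + 10^+2.78 + 10^+1.53)
   = 1 / (1 + 602.56 + 33.884) = 1/637.44 = 0.001569
[CO3²⁻] = α₂ × DIC = 0.001569 × 2.50 = 0.003922 mmol/L = 3.922 μmol/L
Ksp = 10^(−8.43) = 3.715×10^-9
Ω = [Ca²⁺][CO3²⁻]/Ksp = (1.30×10^-3)(3.922×10^-6) / 3.715×10^-9 = 1.37

Ω = 1.37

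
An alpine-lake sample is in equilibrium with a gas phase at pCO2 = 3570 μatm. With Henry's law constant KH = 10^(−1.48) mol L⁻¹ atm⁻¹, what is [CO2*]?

[CO2*] = 118 μmol/L

KH = 10^(−1.48) = 3.311×10^-2 mol L⁻¹ atm⁻¹
[CO2*] = KH · pCO2 = 3.311×10^-2 × 3570×10^-6 atm = 1.18×10^-4 mol/L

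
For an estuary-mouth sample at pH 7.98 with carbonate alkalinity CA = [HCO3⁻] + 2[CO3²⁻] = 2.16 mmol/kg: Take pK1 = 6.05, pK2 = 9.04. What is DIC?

DIC = 2.02 mmol/kg

CA = [HCO3⁻] + 2[CO3²⁻] = (α₁ + 2α₂)·DIC
At pH 7.98: [H⁺]/K1 = 10^-1.93 = 0.011749, K2/[H⁺] = 10^-1.06 = 0.087096
α₁ = 1/(1 + 0.011749 + 0.087096) = 1/1.0988 = 0.9100; α₂ = α₁·K2/[H⁺] = 0.07926
α₁ + 2α₂ = 1.0686
DIC = CA / (α₁ + 2α₂) = 2.16 / 1.0686 = 2.02 mmol/kg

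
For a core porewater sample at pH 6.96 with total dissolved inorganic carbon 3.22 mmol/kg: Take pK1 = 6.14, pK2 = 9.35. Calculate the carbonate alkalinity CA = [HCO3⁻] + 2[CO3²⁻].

CA = [HCO3⁻] + 2[CO3²⁻] = (α₁ + 2α₂)·DIC
At pH 6.96: [H⁺]/K1 = 10^-0.82 = 0.15136, K2/[H⁺] = 10^-2.39 = 0.0040738
α₁ = 1/(1 + 0.15136 + 0.0040738) = 1/1.1554 = 0.8655; α₂ = α₁·K2/[H⁺] = 0.003526
α₁ + 2α₂ = 0.8725
CA = 0.8725 × 3.22 = 2.81 mmol/kg

CA = 2.81 mmol/kg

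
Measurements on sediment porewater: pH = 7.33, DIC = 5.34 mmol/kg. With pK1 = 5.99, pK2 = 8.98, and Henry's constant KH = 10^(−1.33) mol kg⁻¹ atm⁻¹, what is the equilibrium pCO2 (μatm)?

pCO2 = 4890 μatm

α₀ = 1 / (1 + K1/[H⁺] + K1K2/[H⁺]²) = 1 / (1 + 10^+1.34 + 10^-0.31)
   = 1 / (1 + 21.878 + 0.48978) = 1/23.367 = 0.04279
[CO2*] = α₀ × DIC = 0.04279 × 5.34 = 0.2285 mmol/kg
pCO2 = [CO2*]/KH = 2.285×10^-4 / 4.677×10^-2 = 4890 μatm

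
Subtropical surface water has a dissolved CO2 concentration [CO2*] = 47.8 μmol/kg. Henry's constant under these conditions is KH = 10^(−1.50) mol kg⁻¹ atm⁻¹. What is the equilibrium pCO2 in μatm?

pCO2 = 1510 μatm

KH = 10^(−1.50) = 3.162×10^-2 mol kg⁻¹ atm⁻¹
pCO2 = [CO2*]/KH = 47.8×10^-6 / 3.162×10^-2 = 1.51×10^-3 atm = 1510 μatm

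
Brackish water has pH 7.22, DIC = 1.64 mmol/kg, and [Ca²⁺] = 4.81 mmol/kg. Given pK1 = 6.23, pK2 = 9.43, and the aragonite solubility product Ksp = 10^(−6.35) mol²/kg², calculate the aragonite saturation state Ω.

α₂ = 1 / (1 + [H⁺]/K2 + [H⁺]²/(K1K2)) = 1 / (1 + 10^+2.21 + 10^+1.22)
   = 1 / (1 + 162.18 + 16.596) = 1/179.78 = 0.005562
[CO3²⁻] = α₂ × DIC = 0.005562 × 1.64 = 0.009122 mmol/kg = 9.122 μmol/kg
Ksp = 10^(−6.35) = 4.467×10^-7
Ω = [Ca²⁺][CO3²⁻]/Ksp = (4.81×10^-3)(9.122×10^-6) / 4.467×10^-7 = 0.0982

Ω = 0.0982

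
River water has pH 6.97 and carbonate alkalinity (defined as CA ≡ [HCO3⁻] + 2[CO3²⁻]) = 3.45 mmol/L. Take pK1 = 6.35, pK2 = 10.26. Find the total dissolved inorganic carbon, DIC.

CA = [HCO3⁻] + 2[CO3²⁻] = (α₁ + 2α₂)·DIC
At pH 6.97: [H⁺]/K1 = 10^-0.62 = 0.23988, K2/[H⁺] = 10^-3.29 = 0.00051286
α₁ = 1/(1 + 0.23988 + 0.00051286) = 1/1.2404 = 0.8062; α₂ = α₁·K2/[H⁺] = 0.0004135
α₁ + 2α₂ = 0.8070
DIC = CA / (α₁ + 2α₂) = 3.45 / 0.8070 = 4.27 mmol/L

DIC = 4.27 mmol/L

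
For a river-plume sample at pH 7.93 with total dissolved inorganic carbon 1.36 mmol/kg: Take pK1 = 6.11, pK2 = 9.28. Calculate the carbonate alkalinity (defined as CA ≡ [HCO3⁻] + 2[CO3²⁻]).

CA = [HCO3⁻] + 2[CO3²⁻] = (α₁ + 2α₂)·DIC
At pH 7.93: [H⁺]/K1 = 10^-1.82 = 0.015136, K2/[H⁺] = 10^-1.35 = 0.044668
α₁ = 1/(1 + 0.015136 + 0.044668) = 1/1.0598 = 0.9436; α₂ = α₁·K2/[H⁺] = 0.04215
α₁ + 2α₂ = 1.0279
CA = 1.0279 × 1.36 = 1.40 mmol/kg

CA = 1.40 mmol/kg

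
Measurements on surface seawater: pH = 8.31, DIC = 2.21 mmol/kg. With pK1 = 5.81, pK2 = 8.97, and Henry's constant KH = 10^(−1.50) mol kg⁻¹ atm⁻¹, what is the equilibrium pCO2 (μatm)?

pCO2 = 181 μatm

α₀ = 1 / (1 + K1/[H⁺] + K1K2/[H⁺]²) = 1 / (1 + 10^+2.50 + 10^+1.84)
   = 1 / (1 + 316.23 + 69.183) = 1/386.41 = 0.002588
[CO2*] = α₀ × DIC = 0.002588 × 2.21 = 0.005719 mmol/kg = 5.719 μmol/kg
pCO2 = [CO2*]/KH = 5.719×10^-6 / 3.162×10^-2 = 181 μatm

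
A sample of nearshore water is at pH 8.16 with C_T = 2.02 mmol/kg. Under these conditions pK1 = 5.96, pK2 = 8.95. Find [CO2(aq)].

[CO2*] = 10.9 μmol/kg

α₀ = 1 / (1 + K1/[H⁺] + K1K2/[H⁺]²) = 1 / (1 + 10^+2.20 + 10^+1.41)
   = 1 / (1 + 158.49 + 25.704) = 1/185.19 = 0.005400
[CO2*] = α₀ × DIC = 0.005400 × 2.02 = 0.0109 mmol/kg = 10.9 μmol/kg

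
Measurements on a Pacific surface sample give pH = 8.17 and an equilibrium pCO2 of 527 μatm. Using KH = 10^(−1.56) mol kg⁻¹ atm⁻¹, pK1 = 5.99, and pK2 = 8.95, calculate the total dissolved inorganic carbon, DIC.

[CO2*] = KH · pCO2 = 10^(−1.56) × 527×10^-6 = 1.451×10^-5 mol/kg
α₀ = 1/(1 + K1/[H⁺] + K1K2/[H⁺]²) = 1/(1 + 10^+2.18 + 10^+1.40) = 0.005635
DIC = [CO2*]/α₀ = 1.451×10^-5 / 0.005635 = 2.58 mmol/kg

DIC = 2.58 mmol/kg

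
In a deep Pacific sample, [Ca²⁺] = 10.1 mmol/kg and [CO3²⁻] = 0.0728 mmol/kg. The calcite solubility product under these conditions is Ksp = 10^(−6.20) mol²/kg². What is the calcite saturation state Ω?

Ksp = 10^(−6.20) = 6.310×10^-7
Ω = [Ca²⁺][CO3²⁻]/Ksp = (10.1×10^-3)(0.0728×10^-3) / 6.310×10^-7 = 1.17

Ω = 1.17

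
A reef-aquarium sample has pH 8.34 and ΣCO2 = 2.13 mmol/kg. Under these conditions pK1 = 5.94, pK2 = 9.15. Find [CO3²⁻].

α₂ = 1 / (1 + [H⁺]/K2 + [H⁺]²/(K1K2)) = 1 / (1 + 10^+0.81 + 10^-1.59)
   = 1 / (1 + 6.4565 + 0.025704) = 1/7.4822 = 0.1336
[CO3²⁻] = α₂ × DIC = 0.1336 × 2.13 = 0.285 mmol/kg

[CO3²⁻] = 0.285 mmol/kg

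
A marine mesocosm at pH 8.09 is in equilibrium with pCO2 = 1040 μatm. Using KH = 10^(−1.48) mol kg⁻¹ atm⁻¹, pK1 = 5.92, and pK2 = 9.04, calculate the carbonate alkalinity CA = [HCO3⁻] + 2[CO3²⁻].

[CO2*] = KH · pCO2 = 10^(−1.48) × 1040×10^-6 = 3.444×10^-5 mol/kg
α₀ = 1/(1 + K1/[H⁺] + K1K2/[H⁺]²) = 1/(1 + 10^+2.17 + 10^+1.22) = 0.006042
DIC = [CO2*]/α₀ = 3.444×10^-5 / 0.006042 = 5.700 mmol/kg
CA = (α₁ + 2α₂)·DIC = (0.8937 + 2×0.1003) × 5.700 = 6.24 mmol/kg

CA = 6.24 mmol/kg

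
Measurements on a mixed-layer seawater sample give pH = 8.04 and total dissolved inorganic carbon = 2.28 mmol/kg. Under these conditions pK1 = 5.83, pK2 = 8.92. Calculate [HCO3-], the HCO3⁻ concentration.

[HCO3⁻] = 2.00 mmol/kg

α₁ = 1 / (1 + [H⁺]/K1 + K2/[H⁺]) = 1 / (1 + 10^-2.21 + 10^-0.88)
   = 1 / (1 + 0.0061660 + 0.13183) = 1/1.1380 = 0.8787
[HCO3⁻] = α₁ × DIC = 0.8787 × 2.28 = 2.00 mmol/kg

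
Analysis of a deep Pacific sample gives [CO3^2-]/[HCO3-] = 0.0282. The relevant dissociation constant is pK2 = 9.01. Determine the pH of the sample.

pH = 7.46

From K2 = [H⁺][CO3^2-]/[HCO3-]:  pH = pK2 + log₁₀([CO3^2-]/[HCO3-])
log₁₀(0.0282) = -1.550
pH = 9.01 + (-1.550) = 7.46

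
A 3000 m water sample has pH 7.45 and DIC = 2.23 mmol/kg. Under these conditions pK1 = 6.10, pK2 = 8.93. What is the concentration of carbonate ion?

[CO3²⁻] = 0.0685 mmol/kg

α₂ = 1 / (1 + [H⁺]/K2 + [H⁺]²/(K1K2)) = 1 / (1 + 10^+1.48 + 10^+0.13)
   = 1 / (1 + 30.200 + 1.3490) = 1/32.548 = 0.03072
[CO3²⁻] = α₂ × DIC = 0.03072 × 2.23 = 0.0685 mmol/kg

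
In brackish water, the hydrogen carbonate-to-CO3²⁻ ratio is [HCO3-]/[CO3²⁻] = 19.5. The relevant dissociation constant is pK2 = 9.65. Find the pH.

pH = 8.36

From K2 = [H⁺][CO3²⁻]/[HCO3-]:  pH = pK2 − log₁₀([HCO3-]/[CO3²⁻])
log₁₀(19.5) = +1.290
pH = 9.65 − (+1.290) = 8.36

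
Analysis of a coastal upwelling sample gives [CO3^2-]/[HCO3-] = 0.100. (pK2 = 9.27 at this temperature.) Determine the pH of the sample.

pH = 8.27

From K2 = [H⁺][CO3^2-]/[HCO3-]:  pH = pK2 + log₁₀([CO3^2-]/[HCO3-])
log₁₀(0.100) = -1.000
pH = 9.27 + (-1.000) = 8.27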